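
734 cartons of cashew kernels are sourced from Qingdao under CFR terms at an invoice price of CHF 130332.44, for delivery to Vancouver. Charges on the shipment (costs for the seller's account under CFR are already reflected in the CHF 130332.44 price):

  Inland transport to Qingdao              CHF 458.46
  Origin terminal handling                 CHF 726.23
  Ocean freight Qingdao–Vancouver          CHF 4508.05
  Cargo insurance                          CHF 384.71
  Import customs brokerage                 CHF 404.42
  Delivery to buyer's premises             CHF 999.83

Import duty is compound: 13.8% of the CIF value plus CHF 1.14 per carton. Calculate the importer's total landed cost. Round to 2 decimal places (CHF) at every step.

Total landed cost: CHF 150997.13

CFR: the seller pays costs through ocean freight to the destination port, but not insurance.
Already in the invoice (seller's account under CFR): inland to port, origin terminal, freight — exclude.
CIF value = CFR price + insurance = 130332.44 + 384.71 = 130717.15
Ad valorem component: 130717.15 × 13.8% = 18038.97
Specific component: 734 × 1.14 = 836.76
Import duty = 18038.97 + 836.76 = 18875.73
Buyer bears: insurance 384.71 + brokerage 404.42 + delivery 999.83 + duty 18875.73 = 20664.69
Landed cost = invoice 130332.44 + 20664.69 = 150997.13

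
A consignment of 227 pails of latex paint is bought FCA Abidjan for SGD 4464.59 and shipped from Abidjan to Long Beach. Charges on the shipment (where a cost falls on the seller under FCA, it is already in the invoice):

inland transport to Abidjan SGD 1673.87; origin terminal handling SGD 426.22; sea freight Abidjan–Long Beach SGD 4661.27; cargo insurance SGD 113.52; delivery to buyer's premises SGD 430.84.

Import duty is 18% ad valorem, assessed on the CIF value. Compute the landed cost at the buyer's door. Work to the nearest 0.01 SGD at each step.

FCA: the seller delivers export-cleared goods to the carrier; the buyer bears costs from that point.
Already in the invoice (seller's account under FCA): inland to port — exclude.
CIF value = FCA price + origin terminal + freight + insurance = 4464.59 + 426.22 + 4661.27 + 113.52 = 9665.60
Import duty = 9665.60 × 18% = 1739.81
Buyer bears: origin terminal 426.22 + freight 4661.27 + insurance 113.52 + delivery 430.84 + duty 1739.81 = 7371.66
Landed cost = invoice 4464.59 + 7371.66 = 11836.25

Total landed cost: SGD 11836.25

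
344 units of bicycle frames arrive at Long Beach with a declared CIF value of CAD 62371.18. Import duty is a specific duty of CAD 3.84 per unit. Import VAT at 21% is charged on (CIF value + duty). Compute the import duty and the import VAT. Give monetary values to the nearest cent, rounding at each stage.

Import duty = 344 × 3.84 = 1320.96
VAT base = CIF + duty = 62371.18 + 1320.96 = 63692.14
Import VAT = 63692.14 × 21% = 13375.35

Import duty: CAD 1320.96; import VAT: CAD 13375.35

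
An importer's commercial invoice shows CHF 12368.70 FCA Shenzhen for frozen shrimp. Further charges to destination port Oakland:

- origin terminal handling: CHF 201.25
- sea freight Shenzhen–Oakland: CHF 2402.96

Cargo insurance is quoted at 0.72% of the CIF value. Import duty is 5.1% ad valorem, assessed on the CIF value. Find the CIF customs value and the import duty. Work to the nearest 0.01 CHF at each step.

CIF value: CHF 15081.50; import duty: CHF 769.16

Let C be the CIF value. C = FCA price + pre-shipment costs + freight + 0.72% × C
C − 0.72% × C = 12368.70 + 201.25 + 2402.96
0.9928 × C = 14972.91
C = 14972.91 / 0.9928 = 15081.50
Insurance premium = 0.72% × 15081.50 = 108.59
Import duty = 15081.50 × 5.1% = 769.16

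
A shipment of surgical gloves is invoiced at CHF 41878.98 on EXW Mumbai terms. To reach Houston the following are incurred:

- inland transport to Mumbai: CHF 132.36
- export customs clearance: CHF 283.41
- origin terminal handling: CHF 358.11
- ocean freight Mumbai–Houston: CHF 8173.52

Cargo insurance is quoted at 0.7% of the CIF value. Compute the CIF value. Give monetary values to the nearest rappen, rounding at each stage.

CIF value: CHF 51184.67

Let C be the CIF value. C = EXW price + pre-shipment costs + freight + 0.7% × C
C − 0.7% × C = 41878.98 + 132.36 + 283.41 + 358.11 + 8173.52
0.993 × C = 50826.38
C = 50826.38 / 0.993 = 51184.67
Insurance premium = 0.7% × 51184.67 = 358.29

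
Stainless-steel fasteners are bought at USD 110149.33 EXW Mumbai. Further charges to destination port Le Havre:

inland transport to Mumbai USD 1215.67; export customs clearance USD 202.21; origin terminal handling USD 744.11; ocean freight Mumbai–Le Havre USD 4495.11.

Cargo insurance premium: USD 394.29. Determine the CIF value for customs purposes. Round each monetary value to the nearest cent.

CIF = EXW price + pre-shipment costs + freight + insurance
CIF = 110149.33 + 1215.67 + 202.21 + 744.11 + 4495.11 + 394.29 = 117200.72

CIF value: USD 117200.72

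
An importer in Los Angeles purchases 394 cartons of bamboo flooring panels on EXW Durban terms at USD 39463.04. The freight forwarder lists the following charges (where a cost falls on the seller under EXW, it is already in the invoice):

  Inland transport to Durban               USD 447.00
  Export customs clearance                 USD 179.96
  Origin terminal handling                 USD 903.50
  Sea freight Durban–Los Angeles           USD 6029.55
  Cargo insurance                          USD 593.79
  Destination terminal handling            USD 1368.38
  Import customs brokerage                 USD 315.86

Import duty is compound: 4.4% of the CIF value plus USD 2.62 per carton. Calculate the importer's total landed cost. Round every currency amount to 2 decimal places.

EXW: the seller makes goods available at their premises; the buyer bears all onward costs.
CIF value = EXW price + inland to port + export clearance + origin terminal + freight + insurance = 39463.04 + 447.00 + 179.96 + 903.50 + 6029.55 + 593.79 = 47616.84
Ad valorem component: 47616.84 × 4.4% = 2095.14
Specific component: 394 × 2.62 = 1032.28
Import duty = 2095.14 + 1032.28 = 3127.42
Buyer bears: inland to port 447.00 + export clearance 179.96 + origin terminal 903.50 + freight 6029.55 + insurance 593.79 + destination terminal 1368.38 + brokerage 315.86 + duty 3127.42 = 12965.46
Landed cost = invoice 39463.04 + 12965.46 = 52428.50

Total landed cost: USD 52428.50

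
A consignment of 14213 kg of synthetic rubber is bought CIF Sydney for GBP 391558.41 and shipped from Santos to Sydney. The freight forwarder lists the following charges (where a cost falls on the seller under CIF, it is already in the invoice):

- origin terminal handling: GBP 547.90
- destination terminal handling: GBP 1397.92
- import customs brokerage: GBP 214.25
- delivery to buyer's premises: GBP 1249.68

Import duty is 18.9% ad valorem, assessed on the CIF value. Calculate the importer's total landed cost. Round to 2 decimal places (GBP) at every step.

Total landed cost: GBP 468424.80

CIF: the seller pays costs through ocean freight and marine insurance to the destination port.
Already in the invoice (seller's account under CIF): origin terminal — exclude.
The CIF price already equals the CIF value: 391558.41
Import duty = 391558.41 × 18.9% = 74004.54
Buyer bears: destination terminal 1397.92 + brokerage 214.25 + delivery 1249.68 + duty 74004.54 = 76866.39
Landed cost = invoice 391558.41 + 76866.39 = 468424.80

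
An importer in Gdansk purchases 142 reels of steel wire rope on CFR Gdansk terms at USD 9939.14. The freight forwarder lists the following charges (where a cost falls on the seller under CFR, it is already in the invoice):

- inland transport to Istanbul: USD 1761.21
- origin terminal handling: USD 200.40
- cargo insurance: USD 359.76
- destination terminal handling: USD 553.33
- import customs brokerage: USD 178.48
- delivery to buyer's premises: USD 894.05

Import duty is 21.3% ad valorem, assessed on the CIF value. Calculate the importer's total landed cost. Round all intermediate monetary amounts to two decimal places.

CFR: the seller pays costs through ocean freight to the destination port, but not insurance.
Already in the invoice (seller's account under CFR): inland to port, origin terminal — exclude.
CIF value = CFR price + insurance = 9939.14 + 359.76 = 10298.90
Import duty = 10298.90 × 21.3% = 2193.67
Buyer bears: insurance 359.76 + destination terminal 553.33 + brokerage 178.48 + delivery 894.05 + duty 2193.67 = 4179.29
Landed cost = invoice 9939.14 + 4179.29 = 14118.43

Total landed cost: USD 14118.43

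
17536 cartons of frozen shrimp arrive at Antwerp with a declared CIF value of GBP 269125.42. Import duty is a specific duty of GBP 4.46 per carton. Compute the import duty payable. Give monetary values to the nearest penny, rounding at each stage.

Import duty = 17536 × 4.46 = 78210.56

Import duty: GBP 78210.56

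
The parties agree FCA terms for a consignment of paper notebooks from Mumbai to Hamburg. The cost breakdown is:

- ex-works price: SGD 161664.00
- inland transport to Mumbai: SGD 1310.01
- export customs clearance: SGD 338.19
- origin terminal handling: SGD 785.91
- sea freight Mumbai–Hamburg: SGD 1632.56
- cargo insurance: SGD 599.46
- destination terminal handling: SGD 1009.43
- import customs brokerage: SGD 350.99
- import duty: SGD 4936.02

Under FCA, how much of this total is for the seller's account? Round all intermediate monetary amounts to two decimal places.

FCA: the seller delivers export-cleared goods to the carrier; the buyer bears costs from that point.
Seller's account: goods 161664.00 + inland to port 1310.01 + export clearance 338.19 = 163312.20
Buyer's account: origin terminal 785.91 + freight 1632.56 + insurance 599.46 + destination terminal 1009.43 + brokerage 350.99 + duty 4936.02 = 9314.37

Seller's account: SGD 163312.20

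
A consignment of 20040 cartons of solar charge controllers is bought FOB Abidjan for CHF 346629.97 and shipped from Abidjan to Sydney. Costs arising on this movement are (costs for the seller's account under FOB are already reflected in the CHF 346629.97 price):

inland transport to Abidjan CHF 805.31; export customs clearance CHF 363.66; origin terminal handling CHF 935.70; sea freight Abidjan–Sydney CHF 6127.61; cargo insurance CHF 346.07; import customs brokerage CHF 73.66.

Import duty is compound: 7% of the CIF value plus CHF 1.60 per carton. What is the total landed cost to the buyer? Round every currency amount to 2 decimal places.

FOB: the seller bears costs until goods are on board at the origin port; the buyer bears freight, insurance and all costs thereafter.
Already in the invoice (seller's account under FOB): inland to port, export clearance, origin terminal — exclude.
CIF value = FOB price + freight + insurance = 346629.97 + 6127.61 + 346.07 = 353103.65
Ad valorem component: 353103.65 × 7% = 24717.26
Specific component: 20040 × 1.60 = 32064.00
Import duty = 24717.26 + 32064.00 = 56781.26
Buyer bears: freight 6127.61 + insurance 346.07 + brokerage 73.66 + duty 56781.26 = 63328.60
Landed cost = invoice 346629.97 + 63328.60 = 409958.57

Total landed cost: CHF 409958.57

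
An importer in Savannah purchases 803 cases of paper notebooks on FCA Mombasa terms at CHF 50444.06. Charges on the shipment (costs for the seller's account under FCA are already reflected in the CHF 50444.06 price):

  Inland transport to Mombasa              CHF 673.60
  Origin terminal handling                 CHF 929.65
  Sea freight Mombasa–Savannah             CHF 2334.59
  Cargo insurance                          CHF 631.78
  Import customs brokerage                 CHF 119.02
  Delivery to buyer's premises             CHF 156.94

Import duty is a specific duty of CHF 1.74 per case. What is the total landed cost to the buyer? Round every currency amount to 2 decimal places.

FCA: the seller delivers export-cleared goods to the carrier; the buyer bears costs from that point.
Already in the invoice (seller's account under FCA): inland to port — exclude.
CIF value = FCA price + origin terminal + freight + insurance = 50444.06 + 929.65 + 2334.59 + 631.78 = 54340.08
Import duty = 803 × 1.74 = 1397.22
Buyer bears: origin terminal 929.65 + freight 2334.59 + insurance 631.78 + brokerage 119.02 + delivery 156.94 + duty 1397.22 = 5569.20
Landed cost = invoice 50444.06 + 5569.20 = 56013.26

Total landed cost: CHF 56013.26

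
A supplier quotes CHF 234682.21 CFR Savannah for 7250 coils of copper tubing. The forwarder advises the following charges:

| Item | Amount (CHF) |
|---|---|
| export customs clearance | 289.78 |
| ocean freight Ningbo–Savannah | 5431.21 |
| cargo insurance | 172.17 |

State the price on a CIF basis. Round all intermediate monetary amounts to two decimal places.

CIF price: CHF 234854.38

Not relevant to the conversion: export clearance, freight — on the seller under both CFR and CIF; already in the CFR price and stays in the CIF price.
From CFR to CIF, the seller additionally bears: insurance.
CIF price = 234682.21 + 172.17 = 234854.38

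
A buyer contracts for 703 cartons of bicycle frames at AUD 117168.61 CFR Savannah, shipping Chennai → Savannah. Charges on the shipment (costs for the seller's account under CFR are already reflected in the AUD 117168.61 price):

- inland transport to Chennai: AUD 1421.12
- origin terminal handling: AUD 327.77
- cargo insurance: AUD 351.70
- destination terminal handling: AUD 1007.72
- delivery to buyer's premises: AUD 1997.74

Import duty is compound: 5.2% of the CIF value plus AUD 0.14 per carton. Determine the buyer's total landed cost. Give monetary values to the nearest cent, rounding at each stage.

CFR: the seller pays costs through ocean freight to the destination port, but not insurance.
Already in the invoice (seller's account under CFR): inland to port, origin terminal — exclude.
CIF value = CFR price + insurance = 117168.61 + 351.70 = 117520.31
Ad valorem component: 117520.31 × 5.2% = 6111.06
Specific component: 703 × 0.14 = 98.42
Import duty = 6111.06 + 98.42 = 6209.48
Buyer bears: insurance 351.70 + destination terminal 1007.72 + delivery 1997.74 + duty 6209.48 = 9566.64
Landed cost = invoice 117168.61 + 9566.64 = 126735.25

Total landed cost: AUD 126735.25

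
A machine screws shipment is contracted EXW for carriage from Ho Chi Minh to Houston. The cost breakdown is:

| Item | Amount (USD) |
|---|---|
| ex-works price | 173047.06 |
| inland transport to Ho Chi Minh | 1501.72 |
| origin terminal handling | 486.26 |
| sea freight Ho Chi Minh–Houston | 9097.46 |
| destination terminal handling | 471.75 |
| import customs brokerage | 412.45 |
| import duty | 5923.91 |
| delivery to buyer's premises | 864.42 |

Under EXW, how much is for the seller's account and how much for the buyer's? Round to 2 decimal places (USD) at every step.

Seller: USD 173047.06; buyer: USD 18757.97

EXW: the seller makes goods available at their premises; the buyer bears all onward costs.
Seller's account: goods 173047.06 = 173047.06
Buyer's account: inland to port 1501.72 + origin terminal 486.26 + freight 9097.46 + destination terminal 471.75 + brokerage 412.45 + duty 5923.91 + delivery 864.42 = 18757.97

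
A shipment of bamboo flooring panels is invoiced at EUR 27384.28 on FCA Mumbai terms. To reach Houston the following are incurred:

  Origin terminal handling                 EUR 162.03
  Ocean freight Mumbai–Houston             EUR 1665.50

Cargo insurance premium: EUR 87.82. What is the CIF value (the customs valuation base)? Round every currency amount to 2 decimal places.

CIF value: EUR 29299.63

CIF = FCA price + pre-shipment costs + freight + insurance
CIF = 27384.28 + 162.03 + 1665.50 + 87.82 = 29299.63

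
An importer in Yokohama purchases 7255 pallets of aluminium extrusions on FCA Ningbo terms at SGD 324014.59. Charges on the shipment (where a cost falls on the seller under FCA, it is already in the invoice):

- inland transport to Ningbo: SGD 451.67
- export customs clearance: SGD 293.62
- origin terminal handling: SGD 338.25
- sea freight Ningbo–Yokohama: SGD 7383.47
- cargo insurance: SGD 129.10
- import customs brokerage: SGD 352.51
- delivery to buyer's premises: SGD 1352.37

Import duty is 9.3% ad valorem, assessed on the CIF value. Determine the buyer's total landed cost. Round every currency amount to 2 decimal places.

Total landed cost: SGD 364433.77

FCA: the seller delivers export-cleared goods to the carrier; the buyer bears costs from that point.
Already in the invoice (seller's account under FCA): inland to port, export clearance — exclude.
CIF value = FCA price + origin terminal + freight + insurance = 324014.59 + 338.25 + 7383.47 + 129.10 = 331865.41
Import duty = 331865.41 × 9.3% = 30863.48
Buyer bears: origin terminal 338.25 + freight 7383.47 + insurance 129.10 + brokerage 352.51 + delivery 1352.37 + duty 30863.48 = 40419.18
Landed cost = invoice 324014.59 + 40419.18 = 364433.77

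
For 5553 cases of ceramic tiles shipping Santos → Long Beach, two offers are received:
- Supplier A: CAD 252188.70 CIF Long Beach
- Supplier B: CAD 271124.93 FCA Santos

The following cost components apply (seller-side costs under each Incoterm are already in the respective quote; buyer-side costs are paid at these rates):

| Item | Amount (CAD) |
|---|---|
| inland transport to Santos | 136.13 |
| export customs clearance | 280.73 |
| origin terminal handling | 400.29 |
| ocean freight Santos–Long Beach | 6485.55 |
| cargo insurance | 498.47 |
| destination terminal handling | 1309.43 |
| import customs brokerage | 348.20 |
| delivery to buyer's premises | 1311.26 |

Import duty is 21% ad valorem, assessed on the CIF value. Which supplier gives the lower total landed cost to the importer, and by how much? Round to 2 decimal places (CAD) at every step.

Supplier A is cheaper by CAD 31847.85

Supplier A (CIF):
The CIF price already equals the CIF value: 252188.70
Import duty = 252188.70 × 21% = 52959.63
Buyer bears (A): 1309.43 + 348.20 + 1311.26 = 2968.89
Landed cost (A) = invoice 252188.70 + 2968.89 + duty 52959.63 = 308117.22
Supplier B (FCA):
CIF value = FCA price + origin terminal + freight + insurance = 271124.93 + 400.29 + 6485.55 + 498.47 = 278509.24
Import duty = 278509.24 × 21% = 58486.94
Buyer bears (B): 400.29 + 6485.55 + 498.47 + 1309.43 + 348.20 + 1311.26 = 10353.20
Landed cost (B) = invoice 271124.93 + 10353.20 + duty 58486.94 = 339965.07
Difference = |308117.22 − 339965.07| = 31847.85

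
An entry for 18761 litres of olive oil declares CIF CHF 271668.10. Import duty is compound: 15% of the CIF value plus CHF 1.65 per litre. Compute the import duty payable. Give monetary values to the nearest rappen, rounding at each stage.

Ad valorem component: 271668.10 × 15% = 40750.22
Specific component: 18761 × 1.65 = 30955.65
Import duty = 40750.22 + 30955.65 = 71705.87

Import duty: CHF 71705.87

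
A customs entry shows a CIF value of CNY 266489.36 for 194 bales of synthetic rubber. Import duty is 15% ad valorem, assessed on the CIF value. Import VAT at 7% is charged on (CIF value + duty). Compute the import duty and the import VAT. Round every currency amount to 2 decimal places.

Import duty = 266489.36 × 15% = 39973.40
VAT base = CIF + duty = 266489.36 + 39973.40 = 306462.76
Import VAT = 306462.76 × 7% = 21452.39

Import duty: CNY 39973.40; import VAT: CNY 21452.39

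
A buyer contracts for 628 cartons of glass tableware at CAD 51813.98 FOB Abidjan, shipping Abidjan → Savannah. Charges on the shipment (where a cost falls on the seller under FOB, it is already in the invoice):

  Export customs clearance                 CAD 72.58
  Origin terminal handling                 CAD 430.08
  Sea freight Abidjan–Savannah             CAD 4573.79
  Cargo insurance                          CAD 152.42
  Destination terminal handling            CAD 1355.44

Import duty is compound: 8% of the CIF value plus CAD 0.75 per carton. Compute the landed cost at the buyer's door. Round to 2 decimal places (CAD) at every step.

FOB: the seller bears costs until goods are on board at the origin port; the buyer bears freight, insurance and all costs thereafter.
Already in the invoice (seller's account under FOB): export clearance, origin terminal — exclude.
CIF value = FOB price + freight + insurance = 51813.98 + 4573.79 + 152.42 = 56540.19
Ad valorem component: 56540.19 × 8% = 4523.22
Specific component: 628 × 0.75 = 471.00
Import duty = 4523.22 + 471.00 = 4994.22
Buyer bears: freight 4573.79 + insurance 152.42 + destination terminal 1355.44 + duty 4994.22 = 11075.87
Landed cost = invoice 51813.98 + 11075.87 = 62889.85

Total landed cost: CAD 62889.85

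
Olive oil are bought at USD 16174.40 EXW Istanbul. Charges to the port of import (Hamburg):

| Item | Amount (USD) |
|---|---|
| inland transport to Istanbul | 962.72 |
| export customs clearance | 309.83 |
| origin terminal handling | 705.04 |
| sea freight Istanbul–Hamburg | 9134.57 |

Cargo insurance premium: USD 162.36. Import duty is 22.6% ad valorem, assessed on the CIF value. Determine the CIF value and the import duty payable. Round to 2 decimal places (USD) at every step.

CIF value: USD 27448.92; import duty: USD 6203.46

CIF = EXW price + pre-shipment costs + freight + insurance
CIF = 16174.40 + 962.72 + 309.83 + 705.04 + 9134.57 + 162.36 = 27448.92
Import duty = 27448.92 × 22.6% = 6203.46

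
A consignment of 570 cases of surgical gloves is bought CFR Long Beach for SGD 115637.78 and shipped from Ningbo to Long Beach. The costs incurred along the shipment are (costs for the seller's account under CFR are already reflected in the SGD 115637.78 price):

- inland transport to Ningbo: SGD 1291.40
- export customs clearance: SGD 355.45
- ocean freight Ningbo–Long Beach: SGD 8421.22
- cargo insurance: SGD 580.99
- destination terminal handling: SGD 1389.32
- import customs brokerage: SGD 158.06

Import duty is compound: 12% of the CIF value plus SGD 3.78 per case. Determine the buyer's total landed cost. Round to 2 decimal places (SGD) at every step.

Total landed cost: SGD 133867.00

CFR: the seller pays costs through ocean freight to the destination port, but not insurance.
Already in the invoice (seller's account under CFR): inland to port, export clearance, freight — exclude.
CIF value = CFR price + insurance = 115637.78 + 580.99 = 116218.77
Ad valorem component: 116218.77 × 12% = 13946.25
Specific component: 570 × 3.78 = 2154.60
Import duty = 13946.25 + 2154.60 = 16100.85
Buyer bears: insurance 580.99 + destination terminal 1389.32 + brokerage 158.06 + duty 16100.85 = 18229.22
Landed cost = invoice 115637.78 + 18229.22 = 133867.00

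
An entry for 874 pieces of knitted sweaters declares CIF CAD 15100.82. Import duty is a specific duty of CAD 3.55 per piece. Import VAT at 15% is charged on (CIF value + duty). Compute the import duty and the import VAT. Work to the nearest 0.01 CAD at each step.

Import duty: CAD 3102.70; import VAT: CAD 2730.53

Import duty = 874 × 3.55 = 3102.70
VAT base = CIF + duty = 15100.82 + 3102.70 = 18203.52
Import VAT = 18203.52 × 15% = 2730.53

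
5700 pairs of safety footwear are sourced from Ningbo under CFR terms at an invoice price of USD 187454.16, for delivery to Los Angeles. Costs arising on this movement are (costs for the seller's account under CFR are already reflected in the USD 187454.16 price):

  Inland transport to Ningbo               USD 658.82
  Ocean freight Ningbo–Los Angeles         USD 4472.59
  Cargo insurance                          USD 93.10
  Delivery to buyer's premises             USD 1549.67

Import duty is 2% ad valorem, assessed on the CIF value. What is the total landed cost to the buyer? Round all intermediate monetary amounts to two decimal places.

CFR: the seller pays costs through ocean freight to the destination port, but not insurance.
Already in the invoice (seller's account under CFR): inland to port, freight — exclude.
CIF value = CFR price + insurance = 187454.16 + 93.10 = 187547.26
Import duty = 187547.26 × 2% = 3750.95
Buyer bears: insurance 93.10 + delivery 1549.67 + duty 3750.95 = 5393.72
Landed cost = invoice 187454.16 + 5393.72 = 192847.88

Total landed cost: USD 192847.88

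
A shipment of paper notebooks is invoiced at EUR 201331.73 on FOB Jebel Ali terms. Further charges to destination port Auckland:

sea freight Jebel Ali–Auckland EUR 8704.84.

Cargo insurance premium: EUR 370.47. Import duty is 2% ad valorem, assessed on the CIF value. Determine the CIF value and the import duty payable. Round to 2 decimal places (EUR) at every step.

CIF = FOB price + freight + insurance
CIF = 201331.73 + 8704.84 + 370.47 = 210407.04
Import duty = 210407.04 × 2% = 4208.14

CIF value: EUR 210407.04; import duty: EUR 4208.14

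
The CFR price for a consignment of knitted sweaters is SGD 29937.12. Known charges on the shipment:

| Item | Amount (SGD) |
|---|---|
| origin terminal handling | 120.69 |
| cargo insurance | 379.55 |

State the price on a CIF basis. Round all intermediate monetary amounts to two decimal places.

Not relevant to the conversion: origin terminal — on the seller under both CFR and CIF; already in the CFR price and stays in the CIF price.
From CFR to CIF, the seller additionally bears: insurance.
CIF price = 29937.12 + 379.55 = 30316.67

CIF price: SGD 30316.67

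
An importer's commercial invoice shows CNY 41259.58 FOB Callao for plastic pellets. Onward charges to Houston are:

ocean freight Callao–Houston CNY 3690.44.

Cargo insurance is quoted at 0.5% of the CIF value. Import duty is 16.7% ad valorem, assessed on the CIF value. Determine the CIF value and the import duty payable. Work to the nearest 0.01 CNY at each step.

Let C be the CIF value. C = FOB price + freight + 0.5% × C
C − 0.5% × C = 41259.58 + 3690.44
0.995 × C = 44950.02
C = 44950.02 / 0.995 = 45175.90
Insurance premium = 0.5% × 45175.90 = 225.88
Import duty = 45175.90 × 16.7% = 7544.38

CIF value: CNY 45175.90; import duty: CNY 7544.38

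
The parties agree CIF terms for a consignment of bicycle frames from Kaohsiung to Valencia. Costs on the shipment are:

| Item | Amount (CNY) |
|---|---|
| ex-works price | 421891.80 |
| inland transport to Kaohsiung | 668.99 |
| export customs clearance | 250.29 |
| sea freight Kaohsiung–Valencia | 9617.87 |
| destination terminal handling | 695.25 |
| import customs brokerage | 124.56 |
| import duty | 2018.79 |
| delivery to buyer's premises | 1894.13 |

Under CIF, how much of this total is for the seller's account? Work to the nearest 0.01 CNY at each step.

Seller's account: CNY 432428.95

CIF: the seller pays costs through ocean freight and marine insurance to the destination port.
Seller's account: goods 421891.80 + inland to port 668.99 + export clearance 250.29 + freight 9617.87 = 432428.95
Buyer's account: destination terminal 695.25 + brokerage 124.56 + duty 2018.79 + delivery 1894.13 = 4732.73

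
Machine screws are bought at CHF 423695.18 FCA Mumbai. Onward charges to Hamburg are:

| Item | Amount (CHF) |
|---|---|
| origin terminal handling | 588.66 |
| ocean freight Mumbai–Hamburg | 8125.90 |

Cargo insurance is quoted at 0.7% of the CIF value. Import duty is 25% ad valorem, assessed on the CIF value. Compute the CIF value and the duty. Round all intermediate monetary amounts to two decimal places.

CIF value: CHF 435457.95; import duty: CHF 108864.49

Let C be the CIF value. C = FCA price + pre-shipment costs + freight + 0.7% × C
C − 0.7% × C = 423695.18 + 588.66 + 8125.90
0.993 × C = 432409.74
C = 432409.74 / 0.993 = 435457.95
Insurance premium = 0.7% × 435457.95 = 3048.21
Import duty = 435457.95 × 25% = 108864.49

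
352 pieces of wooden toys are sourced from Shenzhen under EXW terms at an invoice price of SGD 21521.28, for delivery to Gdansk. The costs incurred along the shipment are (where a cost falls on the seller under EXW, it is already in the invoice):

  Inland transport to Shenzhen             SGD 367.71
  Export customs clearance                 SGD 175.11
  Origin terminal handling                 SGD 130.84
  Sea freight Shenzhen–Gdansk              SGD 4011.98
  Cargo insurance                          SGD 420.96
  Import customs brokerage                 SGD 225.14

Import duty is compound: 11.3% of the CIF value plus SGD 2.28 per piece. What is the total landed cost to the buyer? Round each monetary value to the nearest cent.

Total landed cost: SGD 30664.53

EXW: the seller makes goods available at their premises; the buyer bears all onward costs.
CIF value = EXW price + inland to port + export clearance + origin terminal + freight + insurance = 21521.28 + 367.71 + 175.11 + 130.84 + 4011.98 + 420.96 = 26627.88
Ad valorem component: 26627.88 × 11.3% = 3008.95
Specific component: 352 × 2.28 = 802.56
Import duty = 3008.95 + 802.56 = 3811.51
Buyer bears: inland to port 367.71 + export clearance 175.11 + origin terminal 130.84 + freight 4011.98 + insurance 420.96 + brokerage 225.14 + duty 3811.51 = 9143.25
Landed cost = invoice 21521.28 + 9143.25 = 30664.53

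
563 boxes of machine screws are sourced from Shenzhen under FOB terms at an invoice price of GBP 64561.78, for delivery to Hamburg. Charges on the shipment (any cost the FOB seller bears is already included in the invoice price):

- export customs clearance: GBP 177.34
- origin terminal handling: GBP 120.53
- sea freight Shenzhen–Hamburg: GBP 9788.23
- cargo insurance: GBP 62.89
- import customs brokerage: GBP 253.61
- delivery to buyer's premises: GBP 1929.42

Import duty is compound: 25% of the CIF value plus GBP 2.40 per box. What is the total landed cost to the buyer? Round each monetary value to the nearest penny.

FOB: the seller bears costs until goods are on board at the origin port; the buyer bears freight, insurance and all costs thereafter.
Already in the invoice (seller's account under FOB): export clearance, origin terminal — exclude.
CIF value = FOB price + freight + insurance = 64561.78 + 9788.23 + 62.89 = 74412.90
Ad valorem component: 74412.90 × 25% = 18603.23
Specific component: 563 × 2.40 = 1351.20
Import duty = 18603.23 + 1351.20 = 19954.43
Buyer bears: freight 9788.23 + insurance 62.89 + brokerage 253.61 + delivery 1929.42 + duty 19954.43 = 31988.58
Landed cost = invoice 64561.78 + 31988.58 = 96550.36

Total landed cost: GBP 96550.36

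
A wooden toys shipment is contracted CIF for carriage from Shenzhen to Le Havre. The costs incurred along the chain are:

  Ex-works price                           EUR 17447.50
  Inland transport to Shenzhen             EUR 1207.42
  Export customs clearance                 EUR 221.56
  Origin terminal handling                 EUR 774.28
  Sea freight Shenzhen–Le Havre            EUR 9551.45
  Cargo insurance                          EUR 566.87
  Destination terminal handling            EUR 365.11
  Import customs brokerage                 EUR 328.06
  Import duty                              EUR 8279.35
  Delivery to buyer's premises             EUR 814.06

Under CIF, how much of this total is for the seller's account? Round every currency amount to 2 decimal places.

CIF: the seller pays costs through ocean freight and marine insurance to the destination port.
Seller's account: goods 17447.50 + inland to port 1207.42 + export clearance 221.56 + origin terminal 774.28 + freight 9551.45 + insurance 566.87 = 29769.08
Buyer's account: destination terminal 365.11 + brokerage 328.06 + duty 8279.35 + delivery 814.06 = 9786.58

Seller's account: EUR 29769.08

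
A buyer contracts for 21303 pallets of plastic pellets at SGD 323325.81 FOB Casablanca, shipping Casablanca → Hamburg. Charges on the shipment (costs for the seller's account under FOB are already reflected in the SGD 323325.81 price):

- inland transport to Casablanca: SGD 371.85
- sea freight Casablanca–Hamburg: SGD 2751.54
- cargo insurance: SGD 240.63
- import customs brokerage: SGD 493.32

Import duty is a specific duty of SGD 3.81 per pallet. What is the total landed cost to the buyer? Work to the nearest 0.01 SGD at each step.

FOB: the seller bears costs until goods are on board at the origin port; the buyer bears freight, insurance and all costs thereafter.
Already in the invoice (seller's account under FOB): inland to port — exclude.
CIF value = FOB price + freight + insurance = 323325.81 + 2751.54 + 240.63 = 326317.98
Import duty = 21303 × 3.81 = 81164.43
Buyer bears: freight 2751.54 + insurance 240.63 + brokerage 493.32 + duty 81164.43 = 84649.92
Landed cost = invoice 323325.81 + 84649.92 = 407975.73

Total landed cost: SGD 407975.73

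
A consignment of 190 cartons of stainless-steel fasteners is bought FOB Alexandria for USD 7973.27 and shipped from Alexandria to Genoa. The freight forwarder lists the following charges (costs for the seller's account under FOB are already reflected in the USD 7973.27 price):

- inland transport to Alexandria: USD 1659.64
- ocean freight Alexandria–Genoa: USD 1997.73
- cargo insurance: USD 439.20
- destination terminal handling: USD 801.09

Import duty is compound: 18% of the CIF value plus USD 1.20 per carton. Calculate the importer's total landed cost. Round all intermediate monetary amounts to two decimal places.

FOB: the seller bears costs until goods are on board at the origin port; the buyer bears freight, insurance and all costs thereafter.
Already in the invoice (seller's account under FOB): inland to port — exclude.
CIF value = FOB price + freight + insurance = 7973.27 + 1997.73 + 439.20 = 10410.20
Ad valorem component: 10410.20 × 18% = 1873.84
Specific component: 190 × 1.20 = 228.00
Import duty = 1873.84 + 228.00 = 2101.84
Buyer bears: freight 1997.73 + insurance 439.20 + destination terminal 801.09 + duty 2101.84 = 5339.86
Landed cost = invoice 7973.27 + 5339.86 = 13313.13

Total landed cost: USD 13313.13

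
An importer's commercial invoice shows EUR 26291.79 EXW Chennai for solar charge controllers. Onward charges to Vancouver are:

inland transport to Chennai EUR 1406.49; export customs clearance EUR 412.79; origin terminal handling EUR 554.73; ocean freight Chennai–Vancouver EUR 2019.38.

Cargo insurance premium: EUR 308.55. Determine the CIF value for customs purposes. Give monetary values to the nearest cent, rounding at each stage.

CIF value: EUR 30993.73

CIF = EXW price + pre-shipment costs + freight + insurance
CIF = 26291.79 + 1406.49 + 412.79 + 554.73 + 2019.38 + 308.55 = 30993.73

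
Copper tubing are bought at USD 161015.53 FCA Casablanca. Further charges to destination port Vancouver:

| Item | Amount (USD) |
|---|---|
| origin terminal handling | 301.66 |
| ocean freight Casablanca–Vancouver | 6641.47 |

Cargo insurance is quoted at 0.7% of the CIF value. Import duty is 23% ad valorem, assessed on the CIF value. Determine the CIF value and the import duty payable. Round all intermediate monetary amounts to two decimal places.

CIF value: USD 169142.66; import duty: USD 38902.81

Let C be the CIF value. C = FCA price + pre-shipment costs + freight + 0.7% × C
C − 0.7% × C = 161015.53 + 301.66 + 6641.47
0.993 × C = 167958.66
C = 167958.66 / 0.993 = 169142.66
Insurance premium = 0.7% × 169142.66 = 1184.00
Import duty = 169142.66 × 23% = 38902.81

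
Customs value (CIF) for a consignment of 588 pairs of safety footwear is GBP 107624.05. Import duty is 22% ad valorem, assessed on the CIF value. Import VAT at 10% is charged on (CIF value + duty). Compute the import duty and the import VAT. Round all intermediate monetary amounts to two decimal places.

Import duty = 107624.05 × 22% = 23677.29
VAT base = CIF + duty = 107624.05 + 23677.29 = 131301.34
Import VAT = 131301.34 × 10% = 13130.13

Import duty: GBP 23677.29; import VAT: GBP 13130.13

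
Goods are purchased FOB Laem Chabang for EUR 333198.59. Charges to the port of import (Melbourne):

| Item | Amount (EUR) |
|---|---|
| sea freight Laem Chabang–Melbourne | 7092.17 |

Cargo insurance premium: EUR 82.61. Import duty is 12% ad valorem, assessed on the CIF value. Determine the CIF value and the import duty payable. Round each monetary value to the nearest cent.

CIF value: EUR 340373.37; import duty: EUR 40844.80

CIF = FOB price + freight + insurance
CIF = 333198.59 + 7092.17 + 82.61 = 340373.37
Import duty = 340373.37 × 12% = 40844.80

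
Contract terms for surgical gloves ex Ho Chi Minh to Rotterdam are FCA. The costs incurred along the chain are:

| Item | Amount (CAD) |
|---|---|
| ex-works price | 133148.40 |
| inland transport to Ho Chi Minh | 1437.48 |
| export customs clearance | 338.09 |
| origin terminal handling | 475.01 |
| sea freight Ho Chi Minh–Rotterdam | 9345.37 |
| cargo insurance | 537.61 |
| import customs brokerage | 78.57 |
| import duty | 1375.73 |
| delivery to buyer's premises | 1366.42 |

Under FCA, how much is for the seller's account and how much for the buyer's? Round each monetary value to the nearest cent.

Seller: CAD 134923.97; buyer: CAD 13178.71

FCA: the seller delivers export-cleared goods to the carrier; the buyer bears costs from that point.
Seller's account: goods 133148.40 + inland to port 1437.48 + export clearance 338.09 = 134923.97
Buyer's account: origin terminal 475.01 + freight 9345.37 + insurance 537.61 + brokerage 78.57 + duty 1375.73 + delivery 1366.42 = 13178.71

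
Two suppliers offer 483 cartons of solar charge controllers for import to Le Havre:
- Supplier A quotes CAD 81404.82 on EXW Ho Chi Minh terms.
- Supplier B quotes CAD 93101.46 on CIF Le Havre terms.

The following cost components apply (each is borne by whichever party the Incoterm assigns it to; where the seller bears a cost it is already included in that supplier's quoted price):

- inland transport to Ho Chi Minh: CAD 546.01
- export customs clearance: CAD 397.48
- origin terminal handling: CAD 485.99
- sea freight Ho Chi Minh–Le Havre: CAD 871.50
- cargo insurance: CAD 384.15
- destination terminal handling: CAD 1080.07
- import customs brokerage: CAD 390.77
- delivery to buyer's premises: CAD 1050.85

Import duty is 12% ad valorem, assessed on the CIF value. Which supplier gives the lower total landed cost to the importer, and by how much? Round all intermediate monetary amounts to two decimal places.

Supplier A is cheaper by CAD 10092.90

Supplier A (EXW):
CIF value = EXW price + inland to port + export clearance + origin terminal + freight + insurance = 81404.82 + 546.01 + 397.48 + 485.99 + 871.50 + 384.15 = 84089.95
Import duty = 84089.95 × 12% = 10090.79
Buyer bears (A): 546.01 + 397.48 + 485.99 + 871.50 + 384.15 + 1080.07 + 390.77 + 1050.85 = 5206.82
Landed cost (A) = invoice 81404.82 + 5206.82 + duty 10090.79 = 96702.43
Supplier B (CIF):
The CIF price already equals the CIF value: 93101.46
Import duty = 93101.46 × 12% = 11172.18
Buyer bears (B): 1080.07 + 390.77 + 1050.85 = 2521.69
Landed cost (B) = invoice 93101.46 + 2521.69 + duty 11172.18 = 106795.33
Difference = |96702.43 − 106795.33| = 10092.90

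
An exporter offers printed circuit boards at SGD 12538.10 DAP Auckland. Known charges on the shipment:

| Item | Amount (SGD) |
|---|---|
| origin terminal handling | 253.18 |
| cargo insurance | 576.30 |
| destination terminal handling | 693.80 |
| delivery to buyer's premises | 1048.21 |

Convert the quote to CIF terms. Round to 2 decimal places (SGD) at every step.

Not relevant to the conversion: insurance, origin terminal — on the seller under both DAP and CIF; already in the DAP price and stays in the CIF price.
From DAP to CIF, the seller no longer bears: destination terminal, delivery.
CIF price = 12538.10 − 693.80 − 1048.21 = 10796.09

CIF price: SGD 10796.09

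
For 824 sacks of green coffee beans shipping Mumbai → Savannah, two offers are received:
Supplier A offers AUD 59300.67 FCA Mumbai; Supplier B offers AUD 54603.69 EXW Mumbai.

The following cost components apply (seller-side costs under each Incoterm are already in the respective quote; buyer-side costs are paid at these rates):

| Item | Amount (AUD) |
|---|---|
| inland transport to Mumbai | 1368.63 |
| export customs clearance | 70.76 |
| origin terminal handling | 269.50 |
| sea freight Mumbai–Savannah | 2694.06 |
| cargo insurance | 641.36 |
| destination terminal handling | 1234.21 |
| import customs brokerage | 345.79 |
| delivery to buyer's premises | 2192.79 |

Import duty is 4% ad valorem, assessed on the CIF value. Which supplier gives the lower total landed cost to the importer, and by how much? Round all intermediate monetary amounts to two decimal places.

Supplier A (FCA):
CIF value = FCA price + origin terminal + freight + insurance = 59300.67 + 269.50 + 2694.06 + 641.36 = 62905.59
Import duty = 62905.59 × 4% = 2516.22
Buyer bears (A): 269.50 + 2694.06 + 641.36 + 1234.21 + 345.79 + 2192.79 = 7377.71
Landed cost (A) = invoice 59300.67 + 7377.71 + duty 2516.22 = 69194.60
Supplier B (EXW):
CIF value = EXW price + inland to port + export clearance + origin terminal + freight + insurance = 54603.69 + 1368.63 + 70.76 + 269.50 + 2694.06 + 641.36 = 59648.00
Import duty = 59648.00 × 4% = 2385.92
Buyer bears (B): 1368.63 + 70.76 + 269.50 + 2694.06 + 641.36 + 1234.21 + 345.79 + 2192.79 = 8817.10
Landed cost (B) = invoice 54603.69 + 8817.10 + duty 2385.92 = 65806.71
Difference = |69194.60 − 65806.71| = 3387.89

Supplier B is cheaper by AUD 3387.89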